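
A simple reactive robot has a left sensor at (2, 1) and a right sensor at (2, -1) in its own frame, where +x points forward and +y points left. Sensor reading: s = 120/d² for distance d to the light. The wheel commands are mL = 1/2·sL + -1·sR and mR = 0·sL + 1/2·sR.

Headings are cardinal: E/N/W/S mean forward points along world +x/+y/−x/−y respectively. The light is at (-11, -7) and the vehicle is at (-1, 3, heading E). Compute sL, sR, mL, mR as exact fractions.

24/53 8/15 -244/795 4/15

left sensor world pos  = (1, 4); dL² = 265
right sensor world pos = (1, 2); dR² = 225
sL = 120/265 = 24/53
sR = 120/225 = 8/15
mL = 1/2·sL + -1·sR = -244/795
mR = 0·sL + 1/2·sR = 4/15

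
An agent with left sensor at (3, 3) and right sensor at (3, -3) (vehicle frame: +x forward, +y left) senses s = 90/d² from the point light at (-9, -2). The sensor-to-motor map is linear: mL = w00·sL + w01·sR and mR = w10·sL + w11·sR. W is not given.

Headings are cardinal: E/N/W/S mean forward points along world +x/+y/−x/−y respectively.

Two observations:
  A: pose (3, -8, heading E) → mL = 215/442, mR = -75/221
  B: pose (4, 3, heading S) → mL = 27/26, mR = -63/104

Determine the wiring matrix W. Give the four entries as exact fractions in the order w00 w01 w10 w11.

1/2 1 -1/2 -1/2

obs A: pose=(3,-8,E) → sL=5/13, sR=5/17, mL=215/442, mR=-75/221
obs B: pose=(4,3,S) → sL=9/26, sR=45/52, mL=27/26, mR=-63/104
sensor matrix S = [[5/13, 5/17], [9/26, 45/52]]; det S = 2655/11492
solve [mL_A; mL_B] = S·[w00; w01] and [mR_A; mR_B] = S·[w10; w11]:
  w00 = 1/2, w01 = 1, w10 = -1/2, w11 = -1/2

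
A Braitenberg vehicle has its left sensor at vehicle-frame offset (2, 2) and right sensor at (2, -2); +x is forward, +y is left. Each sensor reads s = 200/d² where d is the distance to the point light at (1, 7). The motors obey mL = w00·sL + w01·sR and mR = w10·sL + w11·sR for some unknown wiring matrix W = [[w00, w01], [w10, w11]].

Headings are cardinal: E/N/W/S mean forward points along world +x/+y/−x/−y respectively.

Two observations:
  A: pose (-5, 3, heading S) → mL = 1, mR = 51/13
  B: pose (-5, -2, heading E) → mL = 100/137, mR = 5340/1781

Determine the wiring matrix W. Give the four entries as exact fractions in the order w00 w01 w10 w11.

0 1/2 1/2 1

obs A: pose=(-5,3,S) → sL=50/13, sR=2, mL=1, mR=51/13
obs B: pose=(-5,-2,E) → sL=40/13, sR=200/137, mL=100/137, mR=5340/1781
sensor matrix S = [[50/13, 2], [40/13, 200/137]]; det S = -960/1781
solve [mL_A; mL_B] = S·[w00; w01] and [mR_A; mR_B] = S·[w10; w11]:
  w00 = 0, w01 = 1/2, w10 = 1/2, w11 = 1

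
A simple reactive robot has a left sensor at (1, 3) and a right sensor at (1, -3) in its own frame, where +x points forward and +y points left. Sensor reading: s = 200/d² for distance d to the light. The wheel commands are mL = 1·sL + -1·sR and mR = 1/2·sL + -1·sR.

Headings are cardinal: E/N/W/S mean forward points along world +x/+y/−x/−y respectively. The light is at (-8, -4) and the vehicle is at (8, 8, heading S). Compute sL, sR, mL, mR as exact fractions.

left sensor world pos  = (11, 7); dL² = 482
right sensor world pos = (5, 7); dR² = 290
sL = 200/482 = 100/241
sR = 200/290 = 20/29
mL = 1·sL + -1·sR = -1920/6989
mR = 1/2·sL + -1·sR = -3370/6989

100/241 20/29 -1920/6989 -3370/6989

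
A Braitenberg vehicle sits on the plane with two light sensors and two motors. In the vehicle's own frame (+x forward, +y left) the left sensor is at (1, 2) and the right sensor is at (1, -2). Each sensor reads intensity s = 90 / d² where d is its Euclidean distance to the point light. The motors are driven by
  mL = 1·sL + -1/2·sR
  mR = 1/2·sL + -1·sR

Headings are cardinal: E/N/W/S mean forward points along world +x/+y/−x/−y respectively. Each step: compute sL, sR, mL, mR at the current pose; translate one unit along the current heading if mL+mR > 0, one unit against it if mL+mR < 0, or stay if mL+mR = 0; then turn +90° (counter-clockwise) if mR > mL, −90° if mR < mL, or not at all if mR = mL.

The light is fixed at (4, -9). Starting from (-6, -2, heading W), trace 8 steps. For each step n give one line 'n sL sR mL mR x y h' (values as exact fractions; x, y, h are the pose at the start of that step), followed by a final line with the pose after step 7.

0 45/73 45/101 5805/14746 -2025/14746 -6 -2 W
1 90/233 18/29 513/6757 -2889/6757 -7 -2 N
2 45/82 45/58 765/4756 -2385/4756 -7 -3 E
3 18/25 90/221 2853/5525 -261/5525 -8 -3 S
4 45/89 45/109 5805/19402 -3105/19402 -8 -4 W
5 10/29 90/157 265/4553 -1825/4553 -9 -4 N
6 1/2 45/74 29/148 -53/148 -9 -5 E
7 10/17 18/53 377/901 -41/901 -10 -5 S
final -10 -6 W

n=0: pose=(-6,-2,W); sL=45/73, sR=45/101; mL=5805/14746, mR=-2025/14746; mL+mR=1890/7373 → advance +1; mR−mL=-3915/7373 → turn -1·90°
n=1: pose=(-7,-2,N); sL=90/233, sR=18/29; mL=513/6757, mR=-2889/6757; mL+mR=-2376/6757 → advance -1; mR−mL=-3402/6757 → turn -1·90°
n=2: pose=(-7,-3,E); sL=45/82, sR=45/58; mL=765/4756, mR=-2385/4756; mL+mR=-405/1189 → advance -1; mR−mL=-1575/2378 → turn -1·90°
n=3: pose=(-8,-3,S); sL=18/25, sR=90/221; mL=2853/5525, mR=-261/5525; mL+mR=2592/5525 → advance +1; mR−mL=-3114/5525 → turn -1·90°
n=4: pose=(-8,-4,W); sL=45/89, sR=45/109; mL=5805/19402, mR=-3105/19402; mL+mR=1350/9701 → advance +1; mR−mL=-4455/9701 → turn -1·90°
n=5: pose=(-9,-4,N); sL=10/29, sR=90/157; mL=265/4553, mR=-1825/4553; mL+mR=-1560/4553 → advance -1; mR−mL=-2090/4553 → turn -1·90°
n=6: pose=(-9,-5,E); sL=1/2, sR=45/74; mL=29/148, mR=-53/148; mL+mR=-6/37 → advance -1; mR−mL=-41/74 → turn -1·90°
n=7: pose=(-10,-5,S); sL=10/17, sR=18/53; mL=377/901, mR=-41/901; mL+mR=336/901 → advance +1; mR−mL=-418/901 → turn -1·90°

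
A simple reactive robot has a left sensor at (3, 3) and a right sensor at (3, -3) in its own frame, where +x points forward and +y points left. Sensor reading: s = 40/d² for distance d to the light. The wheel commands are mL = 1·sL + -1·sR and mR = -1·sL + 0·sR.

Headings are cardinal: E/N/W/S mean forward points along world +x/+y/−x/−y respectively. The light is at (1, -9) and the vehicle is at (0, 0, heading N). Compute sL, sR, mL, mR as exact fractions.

1/4 10/37 -3/148 -1/4

left sensor world pos  = (-3, 3); dL² = 160
right sensor world pos = (3, 3); dR² = 148
sL = 40/160 = 1/4
sR = 40/148 = 10/37
mL = 1·sL + -1·sR = -3/148
mR = -1·sL + 0·sR = -1/4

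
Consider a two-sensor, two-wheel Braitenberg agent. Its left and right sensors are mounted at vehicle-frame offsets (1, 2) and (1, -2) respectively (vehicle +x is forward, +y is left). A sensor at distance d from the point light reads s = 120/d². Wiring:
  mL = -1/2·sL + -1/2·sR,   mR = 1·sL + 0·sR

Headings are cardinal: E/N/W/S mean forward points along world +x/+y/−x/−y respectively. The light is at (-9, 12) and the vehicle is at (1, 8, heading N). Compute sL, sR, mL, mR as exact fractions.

left sensor world pos  = (-1, 9); dL² = 73
right sensor world pos = (3, 9); dR² = 153
sL = 120/73 = 120/73
sR = 120/153 = 40/51
mL = -1/2·sL + -1/2·sR = -4520/3723
mR = 1·sL + 0·sR = 120/73

120/73 40/51 -4520/3723 120/73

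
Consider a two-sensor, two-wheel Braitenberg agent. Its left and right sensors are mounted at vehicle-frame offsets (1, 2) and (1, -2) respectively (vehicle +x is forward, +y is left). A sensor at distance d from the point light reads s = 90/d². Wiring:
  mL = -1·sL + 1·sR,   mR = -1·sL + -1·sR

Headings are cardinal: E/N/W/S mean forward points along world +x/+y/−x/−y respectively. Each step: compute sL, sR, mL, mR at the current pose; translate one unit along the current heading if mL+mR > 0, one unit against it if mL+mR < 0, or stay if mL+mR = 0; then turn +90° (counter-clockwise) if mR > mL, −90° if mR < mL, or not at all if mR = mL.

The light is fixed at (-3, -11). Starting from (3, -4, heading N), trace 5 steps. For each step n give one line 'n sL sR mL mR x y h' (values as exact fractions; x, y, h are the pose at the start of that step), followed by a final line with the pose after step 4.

n=0: pose=(3,-4,N); sL=9/8, sR=45/64; mL=-27/64, mR=-117/64; mL+mR=-9/4 → advance -1; mR−mL=-45/32 → turn -1·90°
n=1: pose=(3,-5,E); sL=90/113, sR=18/13; mL=864/1469, mR=-3204/1469; mL+mR=-180/113 → advance -1; mR−mL=-36/13 → turn -1·90°
n=2: pose=(2,-5,S); sL=45/37, sR=45/17; mL=900/629, mR=-2430/629; mL+mR=-90/37 → advance -1; mR−mL=-90/17 → turn -1·90°
n=3: pose=(2,-4,W); sL=90/41, sR=90/97; mL=-5040/3977, mR=-12420/3977; mL+mR=-180/41 → advance -1; mR−mL=-180/97 → turn -1·90°
n=4: pose=(3,-4,N); sL=9/8, sR=45/64; mL=-27/64, mR=-117/64; mL+mR=-9/4 → advance -1; mR−mL=-45/32 → turn -1·90°

0 9/8 45/64 -27/64 -117/64 3 -4 N
1 90/113 18/13 864/1469 -3204/1469 3 -5 E
2 45/37 45/17 900/629 -2430/629 2 -5 S
3 90/41 90/97 -5040/3977 -12420/3977 2 -4 W
4 9/8 45/64 -27/64 -117/64 3 -4 N
final 3 -5 E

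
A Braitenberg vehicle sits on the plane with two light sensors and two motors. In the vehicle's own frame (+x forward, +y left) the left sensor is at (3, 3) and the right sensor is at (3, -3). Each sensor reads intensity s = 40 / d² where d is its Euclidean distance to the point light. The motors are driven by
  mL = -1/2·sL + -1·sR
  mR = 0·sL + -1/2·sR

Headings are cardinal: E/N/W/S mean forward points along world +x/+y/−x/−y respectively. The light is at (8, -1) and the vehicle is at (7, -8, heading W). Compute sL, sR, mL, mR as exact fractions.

10/29 5/4 -165/116 -5/8

left sensor world pos  = (4, -11); dL² = 116
right sensor world pos = (4, -5); dR² = 32
sL = 40/116 = 10/29
sR = 40/32 = 5/4
mL = -1/2·sL + -1·sR = -165/116
mR = 0·sL + -1/2·sR = -5/8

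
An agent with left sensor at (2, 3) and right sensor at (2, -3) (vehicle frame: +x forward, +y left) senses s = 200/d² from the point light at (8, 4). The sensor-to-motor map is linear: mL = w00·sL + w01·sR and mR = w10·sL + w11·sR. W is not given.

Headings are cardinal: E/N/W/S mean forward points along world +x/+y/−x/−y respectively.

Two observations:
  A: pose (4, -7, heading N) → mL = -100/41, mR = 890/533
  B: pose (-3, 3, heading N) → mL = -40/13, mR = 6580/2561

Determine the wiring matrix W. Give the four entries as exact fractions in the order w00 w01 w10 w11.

0 -1 -1/2 1

obs A: pose=(4,-7,N) → sL=20/13, sR=100/41, mL=-100/41, mR=890/533
obs B: pose=(-3,3,N) → sL=200/197, sR=40/13, mL=-40/13, mR=6580/2561
sensor matrix S = [[20/13, 100/41], [200/197, 40/13]]; det S = 3081600/1365013
solve [mL_A; mL_B] = S·[w00; w01] and [mR_A; mR_B] = S·[w10; w11]:
  w00 = 0, w01 = -1, w10 = -1/2, w11 = 1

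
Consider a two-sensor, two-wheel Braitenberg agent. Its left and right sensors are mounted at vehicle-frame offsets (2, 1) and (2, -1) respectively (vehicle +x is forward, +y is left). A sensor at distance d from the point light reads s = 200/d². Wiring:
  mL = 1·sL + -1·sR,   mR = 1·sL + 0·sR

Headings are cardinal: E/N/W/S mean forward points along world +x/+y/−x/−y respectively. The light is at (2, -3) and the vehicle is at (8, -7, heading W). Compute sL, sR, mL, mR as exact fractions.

200/41 8 -128/41 200/41

left sensor world pos  = (6, -8); dL² = 41
right sensor world pos = (6, -6); dR² = 25
sL = 200/41 = 200/41
sR = 200/25 = 8
mL = 1·sL + -1·sR = -128/41
mR = 1·sL + 0·sR = 200/41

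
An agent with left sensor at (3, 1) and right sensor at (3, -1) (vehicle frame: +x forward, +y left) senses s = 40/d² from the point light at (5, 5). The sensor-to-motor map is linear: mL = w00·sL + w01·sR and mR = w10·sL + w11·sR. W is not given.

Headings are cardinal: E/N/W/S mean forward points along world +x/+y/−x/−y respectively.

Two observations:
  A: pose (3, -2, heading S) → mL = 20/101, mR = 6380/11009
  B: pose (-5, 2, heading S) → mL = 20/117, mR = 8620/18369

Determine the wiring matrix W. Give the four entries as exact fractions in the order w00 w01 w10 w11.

obs A: pose=(3,-2,S) → sL=40/101, sR=40/109, mL=20/101, mR=6380/11009
obs B: pose=(-5,2,S) → sL=40/117, sR=40/157, mL=20/117, mR=8620/18369
sensor matrix S = [[40/101, 40/109], [40/117, 40/157]]; det S = -4966400/202224321
solve [mL_A; mL_B] = S·[w00; w01] and [mR_A; mR_B] = S·[w10; w11]:
  w00 = 1/2, w01 = 0, w10 = 1, w11 = 1/2

1/2 0 1 1/2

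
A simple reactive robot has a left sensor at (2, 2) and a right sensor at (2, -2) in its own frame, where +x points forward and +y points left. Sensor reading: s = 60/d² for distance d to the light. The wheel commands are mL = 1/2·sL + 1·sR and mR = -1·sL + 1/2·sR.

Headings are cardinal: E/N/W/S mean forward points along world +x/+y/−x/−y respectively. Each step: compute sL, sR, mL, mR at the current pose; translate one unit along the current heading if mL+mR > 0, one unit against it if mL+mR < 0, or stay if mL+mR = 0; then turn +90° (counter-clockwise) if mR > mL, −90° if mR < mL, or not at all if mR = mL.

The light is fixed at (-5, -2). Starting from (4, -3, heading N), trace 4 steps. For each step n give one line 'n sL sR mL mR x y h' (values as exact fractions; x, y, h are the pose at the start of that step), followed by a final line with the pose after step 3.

0 6/5 30/61 333/305 -291/305 4 -3 N
1 12/25 12/25 18/25 -6/25 4 -2 E
2 15/37 15/17 1365/1258 45/1258 5 -2 S
3 60/73 12/13 1266/949 -342/949 5 -3 W
final 4 -3 N

n=0: pose=(4,-3,N); sL=6/5, sR=30/61; mL=333/305, mR=-291/305; mL+mR=42/305 → advance +1; mR−mL=-624/305 → turn -1·90°
n=1: pose=(4,-2,E); sL=12/25, sR=12/25; mL=18/25, mR=-6/25; mL+mR=12/25 → advance +1; mR−mL=-24/25 → turn -1·90°
n=2: pose=(5,-2,S); sL=15/37, sR=15/17; mL=1365/1258, mR=45/1258; mL+mR=705/629 → advance +1; mR−mL=-660/629 → turn -1·90°
n=3: pose=(5,-3,W); sL=60/73, sR=12/13; mL=1266/949, mR=-342/949; mL+mR=924/949 → advance +1; mR−mL=-1608/949 → turn -1·90°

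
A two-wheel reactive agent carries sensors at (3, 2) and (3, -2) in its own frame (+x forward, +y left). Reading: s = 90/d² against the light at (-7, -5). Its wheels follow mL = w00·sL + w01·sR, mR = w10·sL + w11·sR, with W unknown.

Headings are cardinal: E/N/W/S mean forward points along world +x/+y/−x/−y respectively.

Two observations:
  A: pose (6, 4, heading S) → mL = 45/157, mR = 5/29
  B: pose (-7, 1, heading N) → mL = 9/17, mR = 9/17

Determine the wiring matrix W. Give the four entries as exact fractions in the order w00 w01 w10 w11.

0 1/2 1/2 0

obs A: pose=(6,4,S) → sL=10/29, sR=90/157, mL=45/157, mR=5/29
obs B: pose=(-7,1,N) → sL=18/17, sR=18/17, mL=9/17, mR=9/17
sensor matrix S = [[10/29, 90/157], [18/17, 18/17]]; det S = -18720/77401
solve [mL_A; mL_B] = S·[w00; w01] and [mR_A; mR_B] = S·[w10; w11]:
  w00 = 0, w01 = 1/2, w10 = 1/2, w11 = 0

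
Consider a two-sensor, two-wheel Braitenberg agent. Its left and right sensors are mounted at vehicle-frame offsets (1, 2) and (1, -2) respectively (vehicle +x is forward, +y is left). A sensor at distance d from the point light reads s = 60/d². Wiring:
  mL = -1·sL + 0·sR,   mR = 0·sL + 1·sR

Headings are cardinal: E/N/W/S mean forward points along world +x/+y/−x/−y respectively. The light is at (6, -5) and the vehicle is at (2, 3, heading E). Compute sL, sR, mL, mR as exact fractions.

60/109 4/3 -60/109 4/3

left sensor world pos  = (3, 5); dL² = 109
right sensor world pos = (3, 1); dR² = 45
sL = 60/109 = 60/109
sR = 60/45 = 4/3
mL = -1·sL + 0·sR = -60/109
mR = 0·sL + 1·sR = 4/3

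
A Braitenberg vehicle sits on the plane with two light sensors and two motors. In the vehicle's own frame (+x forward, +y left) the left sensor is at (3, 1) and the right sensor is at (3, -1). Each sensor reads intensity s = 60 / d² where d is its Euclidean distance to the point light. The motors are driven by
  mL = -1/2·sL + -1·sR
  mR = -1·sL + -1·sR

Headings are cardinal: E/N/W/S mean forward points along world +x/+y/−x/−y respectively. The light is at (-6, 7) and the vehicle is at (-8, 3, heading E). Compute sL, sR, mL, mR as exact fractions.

6 30/13 -69/13 -108/13

left sensor world pos  = (-5, 4); dL² = 10
right sensor world pos = (-5, 2); dR² = 26
sL = 60/10 = 6
sR = 60/26 = 30/13
mL = -1/2·sL + -1·sR = -69/13
mR = -1·sL + -1·sR = -108/13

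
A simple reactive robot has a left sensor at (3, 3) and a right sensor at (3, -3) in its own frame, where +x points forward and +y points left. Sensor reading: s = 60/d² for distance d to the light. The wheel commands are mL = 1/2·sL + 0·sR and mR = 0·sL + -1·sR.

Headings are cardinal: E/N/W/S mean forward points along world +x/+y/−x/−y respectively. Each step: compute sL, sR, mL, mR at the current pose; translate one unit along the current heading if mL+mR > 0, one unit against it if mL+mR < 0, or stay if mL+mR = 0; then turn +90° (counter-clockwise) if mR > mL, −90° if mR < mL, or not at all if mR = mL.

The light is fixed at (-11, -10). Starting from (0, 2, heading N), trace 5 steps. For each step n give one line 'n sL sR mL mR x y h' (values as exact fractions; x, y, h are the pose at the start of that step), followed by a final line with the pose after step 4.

0 60/289 60/421 30/289 -60/421 0 2 N
1 15/98 3/13 15/196 -3/13 0 1 E
2 60/233 60/113 30/233 -60/113 -1 1 S
3 6/13 30/137 3/13 -30/137 -1 2 W
4 20/87 20/123 10/87 -20/123 -2 2 N
final -2 1 E

n=0: pose=(0,2,N); sL=60/289, sR=60/421; mL=30/289, mR=-60/421; mL+mR=-4710/121669 → advance -1; mR−mL=-29970/121669 → turn -1·90°
n=1: pose=(0,1,E); sL=15/98, sR=3/13; mL=15/196, mR=-3/13; mL+mR=-393/2548 → advance -1; mR−mL=-783/2548 → turn -1·90°
n=2: pose=(-1,1,S); sL=60/233, sR=60/113; mL=30/233, mR=-60/113; mL+mR=-10590/26329 → advance -1; mR−mL=-17370/26329 → turn -1·90°
n=3: pose=(-1,2,W); sL=6/13, sR=30/137; mL=3/13, mR=-30/137; mL+mR=21/1781 → advance +1; mR−mL=-801/1781 → turn -1·90°
n=4: pose=(-2,2,N); sL=20/87, sR=20/123; mL=10/87, mR=-20/123; mL+mR=-170/3567 → advance -1; mR−mL=-330/1189 → turn -1·90°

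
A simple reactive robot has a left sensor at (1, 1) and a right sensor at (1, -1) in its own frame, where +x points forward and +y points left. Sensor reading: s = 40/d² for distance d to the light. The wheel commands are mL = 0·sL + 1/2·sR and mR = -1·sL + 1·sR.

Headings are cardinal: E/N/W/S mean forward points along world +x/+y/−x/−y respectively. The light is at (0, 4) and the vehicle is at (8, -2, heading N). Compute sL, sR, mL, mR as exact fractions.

left sensor world pos  = (7, -1); dL² = 74
right sensor world pos = (9, -1); dR² = 106
sL = 40/74 = 20/37
sR = 40/106 = 20/53
mL = 0·sL + 1/2·sR = 10/53
mR = -1·sL + 1·sR = -320/1961

20/37 20/53 10/53 -320/1961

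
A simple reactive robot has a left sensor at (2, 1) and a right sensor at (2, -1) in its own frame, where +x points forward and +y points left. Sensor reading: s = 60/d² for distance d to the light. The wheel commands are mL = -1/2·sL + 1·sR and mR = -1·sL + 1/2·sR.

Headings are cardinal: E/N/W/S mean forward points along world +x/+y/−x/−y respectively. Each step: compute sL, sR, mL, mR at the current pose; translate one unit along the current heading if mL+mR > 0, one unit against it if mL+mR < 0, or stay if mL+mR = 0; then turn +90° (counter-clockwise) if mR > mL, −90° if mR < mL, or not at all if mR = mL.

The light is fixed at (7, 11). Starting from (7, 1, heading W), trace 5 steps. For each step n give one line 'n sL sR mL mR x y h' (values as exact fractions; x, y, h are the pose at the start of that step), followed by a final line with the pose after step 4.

0 12/25 12/17 198/425 -54/425 7 1 W
1 15/17 15/16 135/272 -225/544 6 1 N
2 12/13 60/101 174/1313 -822/1313 6 2 E
3 30/61 6/13 171/793 -207/793 5 2 S
4 60/97 12/13 774/1261 -198/1261 5 3 W
final 4 3 N

n=0: pose=(7,1,W); sL=12/25, sR=12/17; mL=198/425, mR=-54/425; mL+mR=144/425 → advance +1; mR−mL=-252/425 → turn -1·90°
n=1: pose=(6,1,N); sL=15/17, sR=15/16; mL=135/272, mR=-225/544; mL+mR=45/544 → advance +1; mR−mL=-495/544 → turn -1·90°
n=2: pose=(6,2,E); sL=12/13, sR=60/101; mL=174/1313, mR=-822/1313; mL+mR=-648/1313 → advance -1; mR−mL=-996/1313 → turn -1·90°
n=3: pose=(5,2,S); sL=30/61, sR=6/13; mL=171/793, mR=-207/793; mL+mR=-36/793 → advance -1; mR−mL=-378/793 → turn -1·90°
n=4: pose=(5,3,W); sL=60/97, sR=12/13; mL=774/1261, mR=-198/1261; mL+mR=576/1261 → advance +1; mR−mL=-972/1261 → turn -1·90°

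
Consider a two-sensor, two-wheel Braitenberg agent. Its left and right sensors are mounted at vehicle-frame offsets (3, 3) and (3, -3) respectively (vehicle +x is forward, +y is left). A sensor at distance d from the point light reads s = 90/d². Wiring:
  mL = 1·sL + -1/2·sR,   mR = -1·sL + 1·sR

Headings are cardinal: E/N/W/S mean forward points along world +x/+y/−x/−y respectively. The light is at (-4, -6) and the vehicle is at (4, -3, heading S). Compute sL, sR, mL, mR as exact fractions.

90/121 18/5 -639/605 1728/605

left sensor world pos  = (7, -6); dL² = 121
right sensor world pos = (1, -6); dR² = 25
sL = 90/121 = 90/121
sR = 90/25 = 18/5
mL = 1·sL + -1/2·sR = -639/605
mR = -1·sL + 1·sR = 1728/605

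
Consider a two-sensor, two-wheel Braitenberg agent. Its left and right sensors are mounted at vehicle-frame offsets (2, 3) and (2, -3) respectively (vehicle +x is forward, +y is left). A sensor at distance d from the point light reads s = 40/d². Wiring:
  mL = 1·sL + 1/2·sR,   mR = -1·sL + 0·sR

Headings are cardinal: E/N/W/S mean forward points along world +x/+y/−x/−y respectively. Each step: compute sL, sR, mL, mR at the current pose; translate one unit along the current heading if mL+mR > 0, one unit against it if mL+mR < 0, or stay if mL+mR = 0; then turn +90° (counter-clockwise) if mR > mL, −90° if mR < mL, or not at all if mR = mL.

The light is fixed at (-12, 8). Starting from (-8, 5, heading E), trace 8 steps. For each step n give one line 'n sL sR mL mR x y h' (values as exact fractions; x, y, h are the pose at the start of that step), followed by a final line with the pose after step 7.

n=0: pose=(-8,5,E); sL=10/9, sR=5/9; mL=25/18, mR=-10/9; mL+mR=5/18 → advance +1; mR−mL=-5/2 → turn -1·90°
n=1: pose=(-7,5,S); sL=40/89, sR=40/29; mL=2940/2581, mR=-40/89; mL+mR=20/29 → advance +1; mR−mL=-4100/2581 → turn -1·90°
n=2: pose=(-7,4,W); sL=20/29, sR=4; mL=78/29, mR=-20/29; mL+mR=2 → advance +1; mR−mL=-98/29 → turn -1·90°
n=3: pose=(-8,4,N); sL=8, sR=40/53; mL=444/53, mR=-8; mL+mR=20/53 → advance +1; mR−mL=-868/53 → turn -1·90°
n=4: pose=(-8,5,E); sL=10/9, sR=5/9; mL=25/18, mR=-10/9; mL+mR=5/18 → advance +1; mR−mL=-5/2 → turn -1·90°
n=5: pose=(-7,5,S); sL=40/89, sR=40/29; mL=2940/2581, mR=-40/89; mL+mR=20/29 → advance +1; mR−mL=-4100/2581 → turn -1·90°
n=6: pose=(-7,4,W); sL=20/29, sR=4; mL=78/29, mR=-20/29; mL+mR=2 → advance +1; mR−mL=-98/29 → turn -1·90°
n=7: pose=(-8,4,N); sL=8, sR=40/53; mL=444/53, mR=-8; mL+mR=20/53 → advance +1; mR−mL=-868/53 → turn -1·90°

0 10/9 5/9 25/18 -10/9 -8 5 E
1 40/89 40/29 2940/2581 -40/89 -7 5 S
2 20/29 4 78/29 -20/29 -7 4 W
3 8 40/53 444/53 -8 -8 4 N
4 10/9 5/9 25/18 -10/9 -8 5 E
5 40/89 40/29 2940/2581 -40/89 -7 5 S
6 20/29 4 78/29 -20/29 -7 4 W
7 8 40/53 444/53 -8 -8 4 N
final -8 5 E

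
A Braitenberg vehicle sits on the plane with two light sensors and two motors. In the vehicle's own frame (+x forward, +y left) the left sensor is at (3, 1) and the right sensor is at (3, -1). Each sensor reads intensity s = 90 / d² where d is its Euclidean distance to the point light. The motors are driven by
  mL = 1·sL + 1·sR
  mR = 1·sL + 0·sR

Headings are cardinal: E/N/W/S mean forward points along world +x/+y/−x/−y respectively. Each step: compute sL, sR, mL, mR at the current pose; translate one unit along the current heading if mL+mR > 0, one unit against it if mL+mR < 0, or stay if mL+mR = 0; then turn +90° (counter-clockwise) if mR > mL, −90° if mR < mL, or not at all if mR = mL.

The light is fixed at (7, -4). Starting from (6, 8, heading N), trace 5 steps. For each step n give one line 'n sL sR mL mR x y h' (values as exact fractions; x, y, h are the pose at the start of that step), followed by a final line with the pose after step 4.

0 90/229 2/5 908/1145 90/229 6 8 N
1 9/20 45/74 783/740 9/20 6 9 E
2 90/101 90/101 180/101 90/101 7 9 S
3 9/13 45/89 1386/1157 9/13 7 8 W
4 90/229 2/5 908/1145 90/229 6 8 N
final 6 9 E

n=0: pose=(6,8,N); sL=90/229, sR=2/5; mL=908/1145, mR=90/229; mL+mR=1358/1145 → advance +1; mR−mL=-2/5 → turn -1·90°
n=1: pose=(6,9,E); sL=9/20, sR=45/74; mL=783/740, mR=9/20; mL+mR=279/185 → advance +1; mR−mL=-45/74 → turn -1·90°
n=2: pose=(7,9,S); sL=90/101, sR=90/101; mL=180/101, mR=90/101; mL+mR=270/101 → advance +1; mR−mL=-90/101 → turn -1·90°
n=3: pose=(7,8,W); sL=9/13, sR=45/89; mL=1386/1157, mR=9/13; mL+mR=2187/1157 → advance +1; mR−mL=-45/89 → turn -1·90°
n=4: pose=(6,8,N); sL=90/229, sR=2/5; mL=908/1145, mR=90/229; mL+mR=1358/1145 → advance +1; mR−mL=-2/5 → turn -1·90°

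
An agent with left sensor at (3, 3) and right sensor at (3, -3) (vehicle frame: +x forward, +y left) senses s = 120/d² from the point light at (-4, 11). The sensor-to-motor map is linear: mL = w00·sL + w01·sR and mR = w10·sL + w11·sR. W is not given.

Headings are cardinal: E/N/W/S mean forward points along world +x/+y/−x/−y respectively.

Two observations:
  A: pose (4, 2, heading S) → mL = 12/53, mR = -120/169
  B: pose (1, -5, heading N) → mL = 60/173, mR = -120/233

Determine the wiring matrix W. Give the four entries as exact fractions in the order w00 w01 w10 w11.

1/2 0 0 -1

obs A: pose=(4,2,S) → sL=24/53, sR=120/169, mL=12/53, mR=-120/169
obs B: pose=(1,-5,N) → sL=120/173, sR=120/233, mL=60/173, mR=-120/233
sensor matrix S = [[24/53, 120/169], [120/173, 120/233]]; det S = -93623040/361047713
solve [mL_A; mL_B] = S·[w00; w01] and [mR_A; mR_B] = S·[w10; w11]:
  w00 = 1/2, w01 = 0, w10 = 0, w11 = -1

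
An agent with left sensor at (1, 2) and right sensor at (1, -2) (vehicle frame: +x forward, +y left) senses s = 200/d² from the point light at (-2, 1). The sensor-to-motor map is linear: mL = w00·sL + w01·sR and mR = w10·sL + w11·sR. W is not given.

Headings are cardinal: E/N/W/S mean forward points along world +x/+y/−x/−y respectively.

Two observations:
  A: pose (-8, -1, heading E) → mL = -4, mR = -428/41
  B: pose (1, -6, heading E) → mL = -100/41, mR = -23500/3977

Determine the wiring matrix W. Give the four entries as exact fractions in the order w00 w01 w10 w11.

obs A: pose=(-8,-1,E) → sL=8, sR=200/41, mL=-4, mR=-428/41
obs B: pose=(1,-6,E) → sL=200/41, sR=200/97, mL=-100/41, mR=-23500/3977
sensor matrix S = [[8, 200/41], [200/41, 200/97]]; det S = -1190400/163057
solve [mL_A; mL_B] = S·[w00; w01] and [mR_A; mR_B] = S·[w10; w11]:
  w00 = -1/2, w01 = 0, w10 = -1, w11 = -1/2

-1/2 0 -1 -1/2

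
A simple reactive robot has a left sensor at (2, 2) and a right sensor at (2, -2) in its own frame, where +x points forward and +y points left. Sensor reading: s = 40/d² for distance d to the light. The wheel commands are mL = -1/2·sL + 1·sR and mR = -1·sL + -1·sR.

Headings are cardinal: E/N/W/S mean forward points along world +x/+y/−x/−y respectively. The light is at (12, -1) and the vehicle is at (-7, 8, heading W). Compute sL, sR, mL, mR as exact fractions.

left sensor world pos  = (-9, 6); dL² = 490
right sensor world pos = (-9, 10); dR² = 562
sL = 40/490 = 4/49
sR = 40/562 = 20/281
mL = -1/2·sL + 1·sR = 418/13769
mR = -1·sL + -1·sR = -2104/13769

4/49 20/281 418/13769 -2104/13769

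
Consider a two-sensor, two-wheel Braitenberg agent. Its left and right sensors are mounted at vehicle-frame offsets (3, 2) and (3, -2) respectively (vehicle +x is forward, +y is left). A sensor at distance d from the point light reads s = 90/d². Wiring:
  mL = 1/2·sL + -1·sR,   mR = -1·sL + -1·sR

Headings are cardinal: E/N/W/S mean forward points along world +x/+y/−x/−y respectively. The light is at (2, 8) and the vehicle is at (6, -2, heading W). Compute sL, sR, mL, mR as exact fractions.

left sensor world pos  = (3, -4); dL² = 145
right sensor world pos = (3, 0); dR² = 65
sL = 90/145 = 18/29
sR = 90/65 = 18/13
mL = 1/2·sL + -1·sR = -405/377
mR = -1·sL + -1·sR = -756/377

18/29 18/13 -405/377 -756/377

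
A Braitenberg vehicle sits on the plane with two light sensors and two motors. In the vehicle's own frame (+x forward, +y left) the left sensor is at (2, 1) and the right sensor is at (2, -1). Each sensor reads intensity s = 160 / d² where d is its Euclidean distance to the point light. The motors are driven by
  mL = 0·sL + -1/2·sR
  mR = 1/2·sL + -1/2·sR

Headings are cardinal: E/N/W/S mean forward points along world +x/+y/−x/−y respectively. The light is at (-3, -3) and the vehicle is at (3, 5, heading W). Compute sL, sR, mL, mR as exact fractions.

32/13 160/97 -80/97 512/1261

left sensor world pos  = (1, 4); dL² = 65
right sensor world pos = (1, 6); dR² = 97
sL = 160/65 = 32/13
sR = 160/97 = 160/97
mL = 0·sL + -1/2·sR = -80/97
mR = 1/2·sL + -1/2·sR = 512/1261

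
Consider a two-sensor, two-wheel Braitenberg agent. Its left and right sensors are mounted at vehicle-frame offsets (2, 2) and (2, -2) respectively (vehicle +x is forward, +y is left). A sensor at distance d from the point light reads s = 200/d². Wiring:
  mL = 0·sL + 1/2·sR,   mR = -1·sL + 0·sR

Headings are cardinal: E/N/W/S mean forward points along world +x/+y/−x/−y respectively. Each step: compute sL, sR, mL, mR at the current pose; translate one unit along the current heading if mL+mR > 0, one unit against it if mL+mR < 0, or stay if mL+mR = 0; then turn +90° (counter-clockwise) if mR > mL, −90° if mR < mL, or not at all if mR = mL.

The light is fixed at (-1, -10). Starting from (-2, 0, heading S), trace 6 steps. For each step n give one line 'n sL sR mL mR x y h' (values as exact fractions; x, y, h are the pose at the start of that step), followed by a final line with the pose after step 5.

n=0: pose=(-2,0,S); sL=40/13, sR=200/73; mL=100/73, mR=-40/13; mL+mR=-1620/949 → advance -1; mR−mL=-4220/949 → turn -1·90°
n=1: pose=(-2,1,W); sL=20/9, sR=100/89; mL=50/89, mR=-20/9; mL+mR=-1330/801 → advance -1; mR−mL=-2230/801 → turn -1·90°
n=2: pose=(-1,1,N); sL=200/173, sR=200/173; mL=100/173, mR=-200/173; mL+mR=-100/173 → advance -1; mR−mL=-300/173 → turn -1·90°
n=3: pose=(-1,0,E); sL=50/37, sR=50/17; mL=25/17, mR=-50/37; mL+mR=75/629 → advance +1; mR−mL=-1775/629 → turn -1·90°
n=4: pose=(0,0,S); sL=200/73, sR=40/13; mL=20/13, mR=-200/73; mL+mR=-1140/949 → advance -1; mR−mL=-4060/949 → turn -1·90°
n=5: pose=(0,1,W); sL=100/41, sR=20/17; mL=10/17, mR=-100/41; mL+mR=-1290/697 → advance -1; mR−mL=-2110/697 → turn -1·90°

0 40/13 200/73 100/73 -40/13 -2 0 S
1 20/9 100/89 50/89 -20/9 -2 1 W
2 200/173 200/173 100/173 -200/173 -1 1 N
3 50/37 50/17 25/17 -50/37 -1 0 E
4 200/73 40/13 20/13 -200/73 0 0 S
5 100/41 20/17 10/17 -100/41 0 1 W
final 1 1 N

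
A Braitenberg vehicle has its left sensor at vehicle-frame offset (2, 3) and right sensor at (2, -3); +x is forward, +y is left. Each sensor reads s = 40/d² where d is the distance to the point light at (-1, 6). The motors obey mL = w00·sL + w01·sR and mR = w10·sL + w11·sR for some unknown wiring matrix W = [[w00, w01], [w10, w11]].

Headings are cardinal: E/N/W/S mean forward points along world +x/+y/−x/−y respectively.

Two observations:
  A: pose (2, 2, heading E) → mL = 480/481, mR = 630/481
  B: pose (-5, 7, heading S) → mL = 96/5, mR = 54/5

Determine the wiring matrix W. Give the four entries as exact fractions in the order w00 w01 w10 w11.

1 -1 1/2 1

obs A: pose=(2,2,E) → sL=20/13, sR=20/37, mL=480/481, mR=630/481
obs B: pose=(-5,7,S) → sL=20, sR=4/5, mL=96/5, mR=54/5
sensor matrix S = [[20/13, 20/37], [20, 4/5]]; det S = -4608/481
solve [mL_A; mL_B] = S·[w00; w01] and [mR_A; mR_B] = S·[w10; w11]:
  w00 = 1, w01 = -1, w10 = 1/2, w11 = 1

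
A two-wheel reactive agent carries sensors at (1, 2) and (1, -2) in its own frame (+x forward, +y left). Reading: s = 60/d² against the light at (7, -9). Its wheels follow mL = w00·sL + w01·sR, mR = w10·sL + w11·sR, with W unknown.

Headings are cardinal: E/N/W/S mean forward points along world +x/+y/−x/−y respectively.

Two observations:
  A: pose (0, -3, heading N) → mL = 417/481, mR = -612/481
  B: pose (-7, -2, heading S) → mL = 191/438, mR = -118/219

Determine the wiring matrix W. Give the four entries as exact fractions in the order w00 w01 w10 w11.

1 1/2 -1 -1

obs A: pose=(0,-3,N) → sL=6/13, sR=30/37, mL=417/481, mR=-612/481
obs B: pose=(-7,-2,S) → sL=1/3, sR=15/73, mL=191/438, mR=-118/219
sensor matrix S = [[6/13, 30/37], [1/3, 15/73]]; det S = -6160/35113
solve [mL_A; mL_B] = S·[w00; w01] and [mR_A; mR_B] = S·[w10; w11]:
  w00 = 1, w01 = 1/2, w10 = -1, w11 = -1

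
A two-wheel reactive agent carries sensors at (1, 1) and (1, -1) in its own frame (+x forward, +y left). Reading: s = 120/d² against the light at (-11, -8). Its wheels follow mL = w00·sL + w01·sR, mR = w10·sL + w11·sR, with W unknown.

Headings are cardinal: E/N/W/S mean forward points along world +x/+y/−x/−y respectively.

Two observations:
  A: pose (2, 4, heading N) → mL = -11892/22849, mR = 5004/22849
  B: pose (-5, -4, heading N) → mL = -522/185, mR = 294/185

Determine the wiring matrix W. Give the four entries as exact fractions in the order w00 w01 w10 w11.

obs A: pose=(2,4,N) → sL=120/313, sR=24/73, mL=-11892/22849, mR=5004/22849
obs B: pose=(-5,-4,N) → sL=12/5, sR=60/37, mL=-522/185, mR=294/185
sensor matrix S = [[120/313, 24/73], [12/5, 60/37]]; det S = -707328/4227065
solve [mL_A; mL_B] = S·[w00; w01] and [mR_A; mR_B] = S·[w10; w11]:
  w00 = -1/2, w01 = -1, w10 = 1, w11 = -1/2

-1/2 -1 1 -1/2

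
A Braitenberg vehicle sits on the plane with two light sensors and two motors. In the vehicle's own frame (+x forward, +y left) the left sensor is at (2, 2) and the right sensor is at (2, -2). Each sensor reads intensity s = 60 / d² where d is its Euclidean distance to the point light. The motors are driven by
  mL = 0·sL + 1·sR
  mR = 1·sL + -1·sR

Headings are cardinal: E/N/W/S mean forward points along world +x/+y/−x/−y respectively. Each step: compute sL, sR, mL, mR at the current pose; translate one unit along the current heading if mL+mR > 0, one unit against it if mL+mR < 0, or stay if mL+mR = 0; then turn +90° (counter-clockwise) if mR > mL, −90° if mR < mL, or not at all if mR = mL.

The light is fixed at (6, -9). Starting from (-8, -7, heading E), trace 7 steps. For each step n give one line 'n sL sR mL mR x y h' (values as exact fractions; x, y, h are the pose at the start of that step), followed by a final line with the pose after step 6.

0 3/8 5/12 5/12 -1/24 -8 -7 E
1 60/121 4/15 4/15 416/1815 -7 -7 S
2 30/113 10/39 10/39 40/4407 -7 -8 W
3 12/53 20/51 20/51 -448/2703 -8 -8 N
4 3/8 5/12 5/12 -1/24 -8 -7 E
5 60/121 4/15 4/15 416/1815 -7 -7 S
6 30/113 10/39 10/39 40/4407 -7 -8 W
final -8 -8 N

n=0: pose=(-8,-7,E); sL=3/8, sR=5/12; mL=5/12, mR=-1/24; mL+mR=3/8 → advance +1; mR−mL=-11/24 → turn -1·90°
n=1: pose=(-7,-7,S); sL=60/121, sR=4/15; mL=4/15, mR=416/1815; mL+mR=60/121 → advance +1; mR−mL=-68/1815 → turn -1·90°
n=2: pose=(-7,-8,W); sL=30/113, sR=10/39; mL=10/39, mR=40/4407; mL+mR=30/113 → advance +1; mR−mL=-1090/4407 → turn -1·90°
n=3: pose=(-8,-8,N); sL=12/53, sR=20/51; mL=20/51, mR=-448/2703; mL+mR=12/53 → advance +1; mR−mL=-1508/2703 → turn -1·90°
n=4: pose=(-8,-7,E); sL=3/8, sR=5/12; mL=5/12, mR=-1/24; mL+mR=3/8 → advance +1; mR−mL=-11/24 → turn -1·90°
n=5: pose=(-7,-7,S); sL=60/121, sR=4/15; mL=4/15, mR=416/1815; mL+mR=60/121 → advance +1; mR−mL=-68/1815 → turn -1·90°
n=6: pose=(-7,-8,W); sL=30/113, sR=10/39; mL=10/39, mR=40/4407; mL+mR=30/113 → advance +1; mR−mL=-1090/4407 → turn -1·90°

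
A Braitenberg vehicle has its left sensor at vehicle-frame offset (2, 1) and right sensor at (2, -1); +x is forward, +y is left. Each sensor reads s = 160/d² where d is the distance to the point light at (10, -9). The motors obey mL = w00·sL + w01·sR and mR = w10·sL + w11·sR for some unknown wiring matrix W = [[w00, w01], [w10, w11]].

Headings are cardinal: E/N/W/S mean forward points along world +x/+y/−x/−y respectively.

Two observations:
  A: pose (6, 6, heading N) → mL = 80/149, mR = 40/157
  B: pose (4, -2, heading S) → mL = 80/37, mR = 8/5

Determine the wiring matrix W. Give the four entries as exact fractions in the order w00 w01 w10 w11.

obs A: pose=(6,6,N) → sL=80/157, sR=80/149, mL=80/149, mR=40/157
obs B: pose=(4,-2,S) → sL=16/5, sR=80/37, mL=80/37, mR=8/5
sensor matrix S = [[80/157, 80/149], [16/5, 80/37]]; det S = -533504/865541
solve [mL_A; mL_B] = S·[w00; w01] and [mR_A; mR_B] = S·[w10; w11]:
  w00 = 0, w01 = 1, w10 = 1/2, w11 = 0

0 1 1/2 0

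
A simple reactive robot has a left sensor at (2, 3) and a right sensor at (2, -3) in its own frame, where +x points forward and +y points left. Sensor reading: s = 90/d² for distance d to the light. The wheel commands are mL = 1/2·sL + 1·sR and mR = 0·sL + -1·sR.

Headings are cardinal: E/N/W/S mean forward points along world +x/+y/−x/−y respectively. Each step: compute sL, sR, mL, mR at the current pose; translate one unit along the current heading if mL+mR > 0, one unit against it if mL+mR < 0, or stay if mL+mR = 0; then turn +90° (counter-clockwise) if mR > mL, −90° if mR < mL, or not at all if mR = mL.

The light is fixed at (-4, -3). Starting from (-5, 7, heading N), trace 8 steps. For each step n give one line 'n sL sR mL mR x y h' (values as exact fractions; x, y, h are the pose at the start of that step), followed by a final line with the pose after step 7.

0 9/16 45/74 1053/1184 -45/74 -5 7 N
1 90/197 18/13 4131/2561 -18/13 -5 8 E
2 1 1 3/2 -1 -4 8 S
3 90/53 90/173 12555/9169 -90/173 -4 7 W
4 9/16 45/74 1053/1184 -45/74 -5 7 N
5 90/197 18/13 4131/2561 -18/13 -5 8 E
6 1 1 3/2 -1 -4 8 S
7 90/53 90/173 12555/9169 -90/173 -4 7 W
final -5 7 N

n=0: pose=(-5,7,N); sL=9/16, sR=45/74; mL=1053/1184, mR=-45/74; mL+mR=9/32 → advance +1; mR−mL=-1773/1184 → turn -1·90°
n=1: pose=(-5,8,E); sL=90/197, sR=18/13; mL=4131/2561, mR=-18/13; mL+mR=45/197 → advance +1; mR−mL=-7677/2561 → turn -1·90°
n=2: pose=(-4,8,S); sL=1, sR=1; mL=3/2, mR=-1; mL+mR=1/2 → advance +1; mR−mL=-5/2 → turn -1·90°
n=3: pose=(-4,7,W); sL=90/53, sR=90/173; mL=12555/9169, mR=-90/173; mL+mR=45/53 → advance +1; mR−mL=-17325/9169 → turn -1·90°
n=4: pose=(-5,7,N); sL=9/16, sR=45/74; mL=1053/1184, mR=-45/74; mL+mR=9/32 → advance +1; mR−mL=-1773/1184 → turn -1·90°
n=5: pose=(-5,8,E); sL=90/197, sR=18/13; mL=4131/2561, mR=-18/13; mL+mR=45/197 → advance +1; mR−mL=-7677/2561 → turn -1·90°
n=6: pose=(-4,8,S); sL=1, sR=1; mL=3/2, mR=-1; mL+mR=1/2 → advance +1; mR−mL=-5/2 → turn -1·90°
n=7: pose=(-4,7,W); sL=90/53, sR=90/173; mL=12555/9169, mR=-90/173; mL+mR=45/53 → advance +1; mR−mL=-17325/9169 → turn -1·90°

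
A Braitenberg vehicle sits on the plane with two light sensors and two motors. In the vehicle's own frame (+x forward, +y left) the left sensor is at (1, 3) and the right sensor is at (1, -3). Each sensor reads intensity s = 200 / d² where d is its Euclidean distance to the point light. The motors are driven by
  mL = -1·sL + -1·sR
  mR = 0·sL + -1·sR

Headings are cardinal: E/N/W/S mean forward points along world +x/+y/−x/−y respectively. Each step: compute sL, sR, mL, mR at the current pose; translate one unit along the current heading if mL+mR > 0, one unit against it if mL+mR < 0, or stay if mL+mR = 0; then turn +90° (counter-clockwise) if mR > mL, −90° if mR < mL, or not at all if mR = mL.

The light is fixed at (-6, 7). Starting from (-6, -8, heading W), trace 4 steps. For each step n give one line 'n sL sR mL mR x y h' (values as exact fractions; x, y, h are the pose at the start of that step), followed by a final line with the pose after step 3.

n=0: pose=(-6,-8,W); sL=8/13, sR=40/29; mL=-752/377, mR=-40/29; mL+mR=-1272/377 → advance -1; mR−mL=8/13 → turn +1·90°
n=1: pose=(-5,-8,S); sL=25/34, sR=10/13; mL=-665/442, mR=-10/13; mL+mR=-1005/442 → advance -1; mR−mL=25/34 → turn +1·90°
n=2: pose=(-5,-7,E); sL=8/5, sR=200/293; mL=-3344/1465, mR=-200/293; mL+mR=-4344/1465 → advance -1; mR−mL=8/5 → turn +1·90°
n=3: pose=(-6,-7,N); sL=100/89, sR=100/89; mL=-200/89, mR=-100/89; mL+mR=-300/89 → advance -1; mR−mL=100/89 → turn +1·90°

0 8/13 40/29 -752/377 -40/29 -6 -8 W
1 25/34 10/13 -665/442 -10/13 -5 -8 S
2 8/5 200/293 -3344/1465 -200/293 -5 -7 E
3 100/89 100/89 -200/89 -100/89 -6 -7 N
final -6 -8 W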